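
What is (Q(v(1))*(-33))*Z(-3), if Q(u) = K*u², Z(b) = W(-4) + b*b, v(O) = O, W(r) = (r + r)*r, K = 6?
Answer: -8118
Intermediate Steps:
W(r) = 2*r² (W(r) = (2*r)*r = 2*r²)
Z(b) = 32 + b² (Z(b) = 2*(-4)² + b*b = 2*16 + b² = 32 + b²)
Q(u) = 6*u²
(Q(v(1))*(-33))*Z(-3) = ((6*1²)*(-33))*(32 + (-3)²) = ((6*1)*(-33))*(32 + 9) = (6*(-33))*41 = -198*41 = -8118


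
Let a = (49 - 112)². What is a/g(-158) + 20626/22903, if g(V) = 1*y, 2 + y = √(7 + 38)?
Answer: 182649680/939023 + 11907*√5/41 ≈ 843.90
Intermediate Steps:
y = -2 + 3*√5 (y = -2 + √(7 + 38) = -2 + √45 = -2 + 3*√5 ≈ 4.7082)
a = 3969 (a = (-63)² = 3969)
g(V) = -2 + 3*√5 (g(V) = 1*(-2 + 3*√5) = -2 + 3*√5)
a/g(-158) + 20626/22903 = 3969/(-2 + 3*√5) + 20626/22903 = 20626/22903 + 3969/(-2 + 3*√5)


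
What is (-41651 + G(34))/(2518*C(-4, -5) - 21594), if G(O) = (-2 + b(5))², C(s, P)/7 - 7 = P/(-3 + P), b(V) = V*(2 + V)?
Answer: -162248/451217 ≈ -0.35958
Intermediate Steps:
C(s, P) = 49 + 7*P/(-3 + P) (C(s, P) = 49 + 7*(P/(-3 + P)) = 49 + 7*P/(-3 + P))
G(O) = 1089 (G(O) = (-2 + 5*(2 + 5))² = (-2 + 5*7)² = (-2 + 35)² = 33² = 1089)
(-41651 + G(34))/(2518*C(-4, -5) - 21594) = (-41651 + 1089)/(2518*(7*(-21 + 8*(-5))/(-3 - 5)) - 21594) = -40562/(2518*(7*(-21 - 40)/(-8)) - 21594) = -40562/(2518*(7*(-⅛)*(-61)) - 21594) = -40562/(2518*(427/8) - 21594) = -40562/(537593/4 - 21594) = -40562/451217/4 = -40562*4/451217 = -162248/451217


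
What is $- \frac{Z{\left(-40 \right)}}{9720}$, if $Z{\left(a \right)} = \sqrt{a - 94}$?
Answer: $- \frac{i \sqrt{134}}{9720} \approx - 0.0011909 i$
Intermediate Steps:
$Z{\left(a \right)} = \sqrt{-94 + a}$
$- \frac{Z{\left(-40 \right)}}{9720} = - \frac{\sqrt{-94 - 40}}{9720} = - \frac{\sqrt{-134}}{9720} = - \frac{i \sqrt{134}}{9720}$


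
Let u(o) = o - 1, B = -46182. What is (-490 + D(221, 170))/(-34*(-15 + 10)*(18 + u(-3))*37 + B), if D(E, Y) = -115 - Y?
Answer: -775/41878 ≈ -0.018506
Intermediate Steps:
u(o) = -1 + o
(-490 + D(221, 170))/(-34*(-15 + 10)*(18 + u(-3))*37 + B) = (-490 + (-115 - 1*170))/(-34*(-15 + 10)*(18 + (-1 - 3))*37 - 46182) = (-490 + (-115 - 170))/(-(-170)*(18 - 4)*37 - 46182) = (-490 - 285)/(-(-170)*14*37 - 46182) = -775/(-34*(-70)*37 - 46182) = -775/(2380*37 - 46182) = -775/(88060 - 46182) = -775/41878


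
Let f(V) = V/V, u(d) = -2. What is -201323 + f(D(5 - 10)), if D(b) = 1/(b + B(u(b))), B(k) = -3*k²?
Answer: -201322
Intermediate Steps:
D(b) = 1/(-12 + b) (D(b) = 1/(b - 3*(-2)²) = 1/(b - 3*4) = 1/(b - 12) = 1/(-12 + b))
f(V) = 1
-201323 + f(D(5 - 10)) = -201323 + 1 = -201322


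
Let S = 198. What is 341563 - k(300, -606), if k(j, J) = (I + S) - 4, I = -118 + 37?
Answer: 341450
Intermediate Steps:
I = -81
k(j, J) = 113 (k(j, J) = (-81 + 198) - 4 = 117 - 4 = 113)
341563 - k(300, -606) = 341563 - 1*113 = 341563 - 113 = 341450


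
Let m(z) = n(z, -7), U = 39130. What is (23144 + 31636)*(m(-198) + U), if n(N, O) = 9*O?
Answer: 2140090260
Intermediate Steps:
m(z) = -63 (m(z) = 9*(-7) = -63)
(23144 + 31636)*(m(-198) + U) = (23144 + 31636)*(-63 + 39130) = 54780*39067 = 2140090260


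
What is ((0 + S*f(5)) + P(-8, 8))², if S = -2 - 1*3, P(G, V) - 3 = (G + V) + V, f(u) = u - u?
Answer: 121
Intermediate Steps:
f(u) = 0
P(G, V) = 3 + G + 2*V (P(G, V) = 3 + ((G + V) + V) = 3 + (G + 2*V) = 3 + G + 2*V)
S = -5 (S = -2 - 3 = -5)
((0 + S*f(5)) + P(-8, 8))² = ((0 - 5*0) + (3 - 8 + 2*8))² = ((0 + 0) + (3 - 8 + 16))² = (0 + 11)² = 11² = 121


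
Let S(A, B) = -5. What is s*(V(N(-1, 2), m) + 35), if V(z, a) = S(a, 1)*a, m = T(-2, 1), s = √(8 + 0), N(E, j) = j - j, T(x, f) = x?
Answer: 90*√2 ≈ 127.28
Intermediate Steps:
N(E, j) = 0
s = 2*√2 (s = √8 = 2*√2 ≈ 2.8284)
m = -2
V(z, a) = -5*a
s*(V(N(-1, 2), m) + 35) = (2*√2)*(-5*(-2) + 35) = (2*√2)*(10 + 35) = (2*√2)*45 = 90*√2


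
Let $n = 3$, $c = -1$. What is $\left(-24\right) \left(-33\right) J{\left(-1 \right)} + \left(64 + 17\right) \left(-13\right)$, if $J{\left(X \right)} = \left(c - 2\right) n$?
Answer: $-8181$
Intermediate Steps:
$J{\left(X \right)} = -9$ ($J{\left(X \right)} = \left(-1 - 2\right) 3 = \left(-3\right) 3 = -9$)
$\left(-24\right) \left(-33\right) J{\left(-1 \right)} + \left(64 + 17\right) \left(-13\right) = \left(-24\right) \left(-33\right) \left(-9\right) + \left(64 + 17\right) \left(-13\right) = 792 \left(-9\right) + 81 \left(-13\right) = -7128 - 1053 = -8181$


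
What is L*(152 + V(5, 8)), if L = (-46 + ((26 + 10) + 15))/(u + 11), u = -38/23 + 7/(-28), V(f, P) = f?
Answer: 72220/837 ≈ 86.284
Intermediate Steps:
u = -175/92 (u = -38*1/23 + 7*(-1/28) = -38/23 - 1/4 = -175/92 ≈ -1.9022)
L = 460/837 (L = (-46 + ((26 + 10) + 15))/(-175/92 + 11) = (-46 + (36 + 15))/(837/92) = (-46 + 51)*(92/837) = 5*(92/837) = 460/837 ≈ 0.54958)
L*(152 + V(5, 8)) = 460*(152 + 5)/837 = (460/837)*157 = 72220/837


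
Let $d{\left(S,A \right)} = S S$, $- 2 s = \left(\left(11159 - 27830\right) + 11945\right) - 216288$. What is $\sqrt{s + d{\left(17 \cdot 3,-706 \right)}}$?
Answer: $2 \sqrt{28277} \approx 336.32$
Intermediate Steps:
$s = 110507$ ($s = - \frac{\left(\left(11159 - 27830\right) + 11945\right) - 216288}{2} = - \frac{\left(-16671 + 11945\right) - 216288}{2} = - \frac{-4726 - 216288}{2} = \left(- \frac{1}{2}\right) \left(-221014\right) = 110507$)
$d{\left(S,A \right)} = S^{2}$
$\sqrt{s + d{\left(17 \cdot 3,-706 \right)}} = \sqrt{110507 + \left(17 \cdot 3\right)^{2}} = \sqrt{110507 + 51^{2}} = \sqrt{110507 + 2601} = \sqrt{113108} = 2 \sqrt{28277}$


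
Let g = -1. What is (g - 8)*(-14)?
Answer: 126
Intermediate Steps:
(g - 8)*(-14) = (-1 - 8)*(-14) = -9*(-14) = 126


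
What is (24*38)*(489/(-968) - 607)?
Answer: -67039410/121 ≈ -5.5405e+5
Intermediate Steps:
(24*38)*(489/(-968) - 607) = 912*(489*(-1/968) - 607) = 912*(-489/968 - 607) = 912*(-588065/968) = -67039410/121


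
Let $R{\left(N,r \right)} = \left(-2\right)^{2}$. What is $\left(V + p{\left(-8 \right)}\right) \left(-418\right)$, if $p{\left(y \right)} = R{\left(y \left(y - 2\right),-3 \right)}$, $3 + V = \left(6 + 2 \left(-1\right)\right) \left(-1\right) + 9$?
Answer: $-2508$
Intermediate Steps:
$R{\left(N,r \right)} = 4$
$V = 2$ ($V = -3 + \left(\left(6 + 2 \left(-1\right)\right) \left(-1\right) + 9\right) = -3 + \left(\left(6 - 2\right) \left(-1\right) + 9\right) = -3 + \left(4 \left(-1\right) + 9\right) = -3 + \left(-4 + 9\right) = -3 + 5 = 2$)
$p{\left(y \right)} = 4$
$\left(V + p{\left(-8 \right)}\right) \left(-418\right) = \left(2 + 4\right) \left(-418\right) = 6 \left(-418\right) = -2508$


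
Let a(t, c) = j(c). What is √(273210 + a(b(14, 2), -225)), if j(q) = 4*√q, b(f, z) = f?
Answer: √(273210 + 60*I) ≈ 522.7 + 0.057*I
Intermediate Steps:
a(t, c) = 4*√c
√(273210 + a(b(14, 2), -225)) = √(273210 + 4*√(-225)) = √(273210 + 4*(15*I)) = √(273210 + 60*I)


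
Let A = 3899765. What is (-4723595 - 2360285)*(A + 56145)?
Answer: -28023191730800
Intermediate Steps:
(-4723595 - 2360285)*(A + 56145) = (-4723595 - 2360285)*(3899765 + 56145) = -7083880*3955910 = -28023191730800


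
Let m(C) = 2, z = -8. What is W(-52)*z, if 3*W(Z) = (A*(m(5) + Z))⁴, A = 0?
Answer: 0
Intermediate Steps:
W(Z) = 0 (W(Z) = (0*(2 + Z))⁴/3 = (⅓)*0⁴ = (⅓)*0 = 0)
W(-52)*z = 0*(-8) = 0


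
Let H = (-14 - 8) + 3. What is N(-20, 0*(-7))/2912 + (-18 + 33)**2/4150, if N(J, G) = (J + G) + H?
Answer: 759/18592 ≈ 0.040824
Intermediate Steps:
H = -19 (H = -22 + 3 = -19)
N(J, G) = -19 + G + J (N(J, G) = (J + G) - 19 = (G + J) - 19 = -19 + G + J)
N(-20, 0*(-7))/2912 + (-18 + 33)**2/4150 = (-19 + 0*(-7) - 20)/2912 + (-18 + 33)**2/4150 = (-19 + 0 - 20)*(1/2912) + 15**2*(1/4150) = -39*1/2912 + 225*(1/4150) = -3/224 + 9/166 = 759/18592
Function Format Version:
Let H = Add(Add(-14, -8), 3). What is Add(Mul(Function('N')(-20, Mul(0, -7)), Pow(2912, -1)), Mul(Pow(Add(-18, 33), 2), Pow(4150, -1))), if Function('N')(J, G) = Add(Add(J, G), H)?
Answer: Rational(759, 18592) ≈ 0.040824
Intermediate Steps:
H = -19 (H = Add(-22, 3) = -19)
Function('N')(J, G) = Add(-19, G, J) (Function('N')(J, G) = Add(Add(J, G), -19) = Add(Add(G, J), -19) = Add(-19, G, J))
Add(Mul(Function('N')(-20, Mul(0, -7)), Pow(2912, -1)), Mul(Pow(Add(-18, 33), 2), Pow(4150, -1))) = Add(Mul(Add(-19, Mul(0, -7), -20), Pow(2912, -1)), Mul(Pow(Add(-18, 33), 2), Pow(4150, -1))) = Add(Mul(Add(-19, 0, -20), Rational(1, 2912)), Mul(Pow(15, 2), Rational(1, 4150))) = Add(Mul(-39, Rational(1, 2912)), Mul(225, Rational(1, 4150))) = Add(Rational(-3, 224), Rational(9, 166)) = Rational(759, 18592)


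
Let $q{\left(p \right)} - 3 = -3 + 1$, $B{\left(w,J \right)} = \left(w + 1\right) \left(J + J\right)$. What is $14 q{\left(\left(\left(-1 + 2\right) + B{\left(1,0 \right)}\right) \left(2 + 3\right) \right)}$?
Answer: $14$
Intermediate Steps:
$B{\left(w,J \right)} = 2 J \left(1 + w\right)$ ($B{\left(w,J \right)} = \left(1 + w\right) 2 J = 2 J \left(1 + w\right)$)
$q{\left(p \right)} = 1$ ($q{\left(p \right)} = 3 + \left(-3 + 1\right) = 3 - 2 = 1$)
$14 q{\left(\left(\left(-1 + 2\right) + B{\left(1,0 \right)}\right) \left(2 + 3\right) \right)} = 14 \cdot 1 = 14$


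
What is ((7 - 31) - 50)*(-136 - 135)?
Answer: 20054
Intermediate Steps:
((7 - 31) - 50)*(-136 - 135) = (-24 - 50)*(-271) = -74*(-271) = 20054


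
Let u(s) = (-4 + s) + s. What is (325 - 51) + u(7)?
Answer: 284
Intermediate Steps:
u(s) = -4 + 2*s
(325 - 51) + u(7) = (325 - 51) + (-4 + 2*7) = 274 + (-4 + 14) = 274 + 10 = 284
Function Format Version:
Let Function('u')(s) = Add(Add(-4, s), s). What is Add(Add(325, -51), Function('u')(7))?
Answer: 284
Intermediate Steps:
Function('u')(s) = Add(-4, Mul(2, s))
Add(Add(325, -51), Function('u')(7)) = Add(Add(325, -51), Add(-4, Mul(2, 7))) = Add(274, Add(-4, 14)) = Add(274, 10) = 284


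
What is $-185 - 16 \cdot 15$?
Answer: $-425$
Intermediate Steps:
$-185 - 16 \cdot 15 = -185 - 240 = -425$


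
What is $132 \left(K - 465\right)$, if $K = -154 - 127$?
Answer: $-98472$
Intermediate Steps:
$K = -281$ ($K = -154 - 127 = -281$)
$132 \left(K - 465\right) = 132 \left(-281 - 465\right) = 132 \left(-746\right) = -98472$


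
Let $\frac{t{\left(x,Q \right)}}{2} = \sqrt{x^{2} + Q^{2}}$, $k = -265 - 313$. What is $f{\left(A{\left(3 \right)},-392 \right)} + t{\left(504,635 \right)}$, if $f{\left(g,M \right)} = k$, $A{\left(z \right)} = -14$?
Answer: $-578 + 26 \sqrt{3889} \approx 1043.4$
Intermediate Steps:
$k = -578$ ($k = -265 - 313 = -578$)
$f{\left(g,M \right)} = -578$
$t{\left(x,Q \right)} = 2 \sqrt{Q^{2} + x^{2}}$ ($t{\left(x,Q \right)} = 2 \sqrt{x^{2} + Q^{2}} = 2 \sqrt{Q^{2} + x^{2}}$)
$f{\left(A{\left(3 \right)},-392 \right)} + t{\left(504,635 \right)} = -578 + 2 \sqrt{635^{2} + 504^{2}} = -578 + 2 \sqrt{403225 + 254016} = -578 + 2 \sqrt{657241} = -578 + 2 \cdot 13 \sqrt{3889} = -578 + 26 \sqrt{3889}$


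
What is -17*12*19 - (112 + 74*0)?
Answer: -3988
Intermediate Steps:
-17*12*19 - (112 + 74*0) = -204*19 - (112 + 0) = -3876 - 1*112 = -3876 - 112 = -3988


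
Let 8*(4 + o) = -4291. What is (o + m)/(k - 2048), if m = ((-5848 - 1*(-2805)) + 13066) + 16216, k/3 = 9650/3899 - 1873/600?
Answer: -20039787775/1598543227 ≈ -12.536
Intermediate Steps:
k = -1512827/779800 (k = 3*(9650/3899 - 1873/600) = 3*(-1512827/2339400) = -1512827/779800 ≈ -1.9400)
m = 26239 (m = ((-5848 + 2805) + 13066) + 16216 = (-3043 + 13066) + 16216 = 10023 + 16216 = 26239)
o = -4323/8 (o = -4 + (1/8)*(-4291) = -4 - 4291/8 = -4323/8 ≈ -540.38)
(o + m)/(k - 2048) = (-4323/8 + 26239)/(-1512827/779800 - 2048) = 205589/(8*(-1598543227/779800)) = (205589/8)*(-779800/1598543227) = -20039787775/1598543227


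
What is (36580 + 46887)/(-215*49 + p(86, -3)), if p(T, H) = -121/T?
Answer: -312094/39397 ≈ -7.9218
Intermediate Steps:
(36580 + 46887)/(-215*49 + p(86, -3)) = (36580 + 46887)/(-215*49 - 121/86) = 83467/(-10535 - 121*1/86) = 83467/(-10535 - 121/86) = 83467/(-906131/86) = 83467*(-86/906131) = -312094/39397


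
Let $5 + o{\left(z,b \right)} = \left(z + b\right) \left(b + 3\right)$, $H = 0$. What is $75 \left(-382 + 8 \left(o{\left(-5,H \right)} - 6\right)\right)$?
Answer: $-44250$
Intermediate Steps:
$o{\left(z,b \right)} = -5 + \left(3 + b\right) \left(b + z\right)$ ($o{\left(z,b \right)} = -5 + \left(z + b\right) \left(b + 3\right) = -5 + \left(b + z\right) \left(3 + b\right) = -5 + \left(3 + b\right) \left(b + z\right)$)
$75 \left(-382 + 8 \left(o{\left(-5,H \right)} - 6\right)\right) = 75 \left(-382 + 8 \left(\left(-5 + 0^{2} + 3 \cdot 0 + 3 \left(-5\right) + 0 \left(-5\right)\right) - 6\right)\right) = 75 \left(-382 + 8 \left(\left(-5 + 0 + 0 - 15 + 0\right) - 6\right)\right) = 75 \left(-382 + 8 \left(-20 - 6\right)\right) = 75 \left(-382 + 8 \left(-26\right)\right) = 75 \left(-382 - 208\right) = 75 \left(-590\right) = -44250$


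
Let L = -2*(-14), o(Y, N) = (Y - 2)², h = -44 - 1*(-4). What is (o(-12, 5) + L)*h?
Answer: -8960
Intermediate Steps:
h = -40 (h = -44 + 4 = -40)
o(Y, N) = (-2 + Y)²
L = 28
(o(-12, 5) + L)*h = ((-2 - 12)² + 28)*(-40) = ((-14)² + 28)*(-40) = (196 + 28)*(-40) = 224*(-40) = -8960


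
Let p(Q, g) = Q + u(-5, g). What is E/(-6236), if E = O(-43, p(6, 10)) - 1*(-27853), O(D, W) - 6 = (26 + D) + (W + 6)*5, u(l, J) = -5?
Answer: -27877/6236 ≈ -4.4703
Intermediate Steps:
p(Q, g) = -5 + Q (p(Q, g) = Q - 5 = -5 + Q)
O(D, W) = 62 + D + 5*W (O(D, W) = 6 + ((26 + D) + (W + 6)*5) = 6 + ((26 + D) + (6 + W)*5) = 6 + ((26 + D) + (30 + 5*W)) = 6 + (56 + D + 5*W) = 62 + D + 5*W)
E = 27877 (E = (62 - 43 + 5*(-5 + 6)) - 1*(-27853) = (62 - 43 + 5*1) + 27853 = (62 - 43 + 5) + 27853 = 24 + 27853 = 27877)
E/(-6236) = 27877/(-6236) = 27877*(-1/6236) = -27877/6236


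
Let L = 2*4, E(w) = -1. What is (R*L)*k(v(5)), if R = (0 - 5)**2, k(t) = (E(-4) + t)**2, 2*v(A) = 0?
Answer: 200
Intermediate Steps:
v(A) = 0 (v(A) = (1/2)*0 = 0)
L = 8
k(t) = (-1 + t)**2
R = 25 (R = (-5)**2 = 25)
(R*L)*k(v(5)) = (25*8)*(-1 + 0)**2 = 200*(-1)**2 = 200*1 = 200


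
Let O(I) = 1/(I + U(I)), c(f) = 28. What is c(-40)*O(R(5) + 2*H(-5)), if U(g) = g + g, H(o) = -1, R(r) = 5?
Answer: 28/9 ≈ 3.1111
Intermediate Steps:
U(g) = 2*g
O(I) = 1/(3*I) (O(I) = 1/(I + 2*I) = 1/(3*I))
c(-40)*O(R(5) + 2*H(-5)) = 28*(1/(3*(5 + 2*(-1)))) = 28*(1/(3*(5 - 2))) = 28*((⅓)/3) = 28*((⅓)*(⅓)) = 28*(⅑) = 28/9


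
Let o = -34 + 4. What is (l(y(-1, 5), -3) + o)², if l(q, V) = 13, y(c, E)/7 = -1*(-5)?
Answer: 289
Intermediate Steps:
y(c, E) = 35 (y(c, E) = 7*(-1*(-5)) = 7*5 = 35)
o = -30
(l(y(-1, 5), -3) + o)² = (13 - 30)² = (-17)² = 289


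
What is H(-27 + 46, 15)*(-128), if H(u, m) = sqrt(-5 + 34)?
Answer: -128*sqrt(29) ≈ -689.30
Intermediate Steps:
H(u, m) = sqrt(29)
H(-27 + 46, 15)*(-128) = sqrt(29)*(-128) = -128*sqrt(29)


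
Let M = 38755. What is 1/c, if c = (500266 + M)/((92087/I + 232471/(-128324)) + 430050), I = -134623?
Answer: 7429226251536979/9311782820826892 ≈ 0.79783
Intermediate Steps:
c = 9311782820826892/7429226251536979 (c = (500266 + 38755)/((92087/(-134623) + 232471/(-128324)) + 430050) = 539021/((92087*(-1/134623) + 232471*(-1/128324)) + 430050) = 539021/((-92087/134623 - 232471/128324) + 430050) = 539021/(-43112915621/17275361852 + 430050) = 539021/(7429226251536979/17275361852) = 539021*(17275361852/7429226251536979) = 9311782820826892/7429226251536979 ≈ 1.2534)
1/c = 1/(9311782820826892/7429226251536979) = 7429226251536979/9311782820826892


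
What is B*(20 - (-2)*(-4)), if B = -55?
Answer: -660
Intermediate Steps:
B*(20 - (-2)*(-4)) = -55*(20 - (-2)*(-4)) = -55*(20 - 1*8) = -55*(20 - 8) = -55*12 = -660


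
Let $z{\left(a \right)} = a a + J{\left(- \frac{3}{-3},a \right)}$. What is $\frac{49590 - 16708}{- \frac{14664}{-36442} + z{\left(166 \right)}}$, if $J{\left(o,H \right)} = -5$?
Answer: $\frac{599142922}{502014103} \approx 1.1935$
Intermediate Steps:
$z{\left(a \right)} = -5 + a^{2}$ ($z{\left(a \right)} = a a - 5 = a^{2} - 5 = -5 + a^{2}$)
$\frac{49590 - 16708}{- \frac{14664}{-36442} + z{\left(166 \right)}} = \frac{49590 - 16708}{- \frac{14664}{-36442} - \left(5 - 166^{2}\right)} = \frac{32882}{\left(-14664\right) \left(- \frac{1}{36442}\right) + \left(-5 + 27556\right)} = \frac{32882}{\frac{7332}{18221} + 27551} = \frac{32882}{\frac{502014103}{18221}} = 32882 \cdot \frac{18221}{502014103} = \frac{599142922}{502014103}$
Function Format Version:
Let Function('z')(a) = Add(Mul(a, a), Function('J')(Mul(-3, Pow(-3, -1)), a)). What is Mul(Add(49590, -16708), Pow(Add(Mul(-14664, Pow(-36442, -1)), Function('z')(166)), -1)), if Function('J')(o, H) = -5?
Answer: Rational(599142922, 502014103) ≈ 1.1935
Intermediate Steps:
Function('z')(a) = Add(-5, Pow(a, 2)) (Function('z')(a) = Add(Mul(a, a), -5) = Add(Pow(a, 2), -5) = Add(-5, Pow(a, 2)))
Mul(Add(49590, -16708), Pow(Add(Mul(-14664, Pow(-36442, -1)), Function('z')(166)), -1)) = Mul(Add(49590, -16708), Pow(Add(Mul(-14664, Pow(-36442, -1)), Add(-5, Pow(166, 2))), -1)) = Mul(32882, Pow(Add(Mul(-14664, Rational(-1, 36442)), Add(-5, 27556)), -1)) = Mul(32882, Pow(Add(Rational(7332, 18221), 27551), -1)) = Mul(32882, Pow(Rational(502014103, 18221), -1)) = Mul(32882, Rational(18221, 502014103)) = Rational(599142922, 502014103)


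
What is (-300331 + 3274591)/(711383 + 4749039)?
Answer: 1487130/2730211 ≈ 0.54469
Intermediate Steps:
(-300331 + 3274591)/(711383 + 4749039) = 2974260/5460422 = 2974260*(1/5460422) = 1487130/2730211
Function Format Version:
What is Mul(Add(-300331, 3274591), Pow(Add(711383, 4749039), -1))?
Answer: Rational(1487130, 2730211) ≈ 0.54469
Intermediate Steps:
Mul(Add(-300331, 3274591), Pow(Add(711383, 4749039), -1)) = Mul(2974260, Pow(5460422, -1)) = Mul(2974260, Rational(1, 5460422)) = Rational(1487130, 2730211)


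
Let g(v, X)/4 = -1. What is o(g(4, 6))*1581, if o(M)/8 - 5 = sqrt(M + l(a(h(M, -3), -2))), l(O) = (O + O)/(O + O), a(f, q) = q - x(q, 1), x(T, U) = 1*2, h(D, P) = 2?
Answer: 63240 + 12648*I*sqrt(3) ≈ 63240.0 + 21907.0*I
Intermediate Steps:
g(v, X) = -4 (g(v, X) = 4*(-1) = -4)
x(T, U) = 2
a(f, q) = -2 + q (a(f, q) = q - 1*2 = q - 2 = -2 + q)
l(O) = 1 (l(O) = (2*O)/((2*O)) = (2*O)*(1/(2*O)) = 1)
o(M) = 40 + 8*sqrt(1 + M) (o(M) = 40 + 8*sqrt(M + 1) = 40 + 8*sqrt(1 + M))
o(g(4, 6))*1581 = (40 + 8*sqrt(1 - 4))*1581 = (40 + 8*sqrt(-3))*1581 = (40 + 8*(I*sqrt(3)))*1581 = (40 + 8*I*sqrt(3))*1581 = 63240 + 12648*I*sqrt(3)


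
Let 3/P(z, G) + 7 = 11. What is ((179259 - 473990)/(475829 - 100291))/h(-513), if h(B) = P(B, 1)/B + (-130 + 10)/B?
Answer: -33599334/9951757 ≈ -3.3762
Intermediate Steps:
P(z, G) = ¾ (P(z, G) = 3/(-7 + 11) = 3/4 = 3*(¼) = ¾)
h(B) = -477/(4*B) (h(B) = 3/(4*B) + (-130 + 10)/B = 3/(4*B) - 120/B = -477/(4*B))
((179259 - 473990)/(475829 - 100291))/h(-513) = ((179259 - 473990)/(475829 - 100291))/((-477/4/(-513))) = (-294731/375538)/((-477/4*(-1/513))) = (-294731*1/375538)/(53/228) = -294731/375538*228/53 = -33599334/9951757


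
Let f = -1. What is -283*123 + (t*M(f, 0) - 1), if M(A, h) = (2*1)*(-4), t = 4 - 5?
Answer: -34802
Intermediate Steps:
t = -1
M(A, h) = -8 (M(A, h) = 2*(-4) = -8)
-283*123 + (t*M(f, 0) - 1) = -283*123 + (-1*(-8) - 1) = -34809 + (8 - 1) = -34809 + 7 = -34802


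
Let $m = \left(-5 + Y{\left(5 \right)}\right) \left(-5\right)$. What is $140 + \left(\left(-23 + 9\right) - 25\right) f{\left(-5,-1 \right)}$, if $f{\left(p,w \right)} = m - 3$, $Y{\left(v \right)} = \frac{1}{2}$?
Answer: $- \frac{1241}{2} \approx -620.5$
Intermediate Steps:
$Y{\left(v \right)} = \frac{1}{2}$
$m = \frac{45}{2}$ ($m = \left(-5 + \frac{1}{2}\right) \left(-5\right) = \left(- \frac{9}{2}\right) \left(-5\right) = \frac{45}{2} \approx 22.5$)
$f{\left(p,w \right)} = \frac{39}{2}$ ($f{\left(p,w \right)} = \frac{45}{2} - 3 = \frac{39}{2}$)
$140 + \left(\left(-23 + 9\right) - 25\right) f{\left(-5,-1 \right)} = 140 + \left(\left(-23 + 9\right) - 25\right) \frac{39}{2} = 140 + \left(-14 - 25\right) \frac{39}{2} = 140 - \frac{1521}{2} = - \frac{1241}{2}$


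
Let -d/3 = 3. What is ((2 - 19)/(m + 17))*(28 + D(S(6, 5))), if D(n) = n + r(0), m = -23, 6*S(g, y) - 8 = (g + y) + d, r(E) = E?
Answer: 1513/18 ≈ 84.056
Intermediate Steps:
d = -9 (d = -3*3 = -9)
S(g, y) = -⅙ + g/6 + y/6 (S(g, y) = 4/3 + ((g + y) - 9)/6 = 4/3 + (-9 + g + y)/6 = 4/3 + (-3/2 + g/6 + y/6) = -⅙ + g/6 + y/6)
D(n) = n (D(n) = n + 0 = n)
((2 - 19)/(m + 17))*(28 + D(S(6, 5))) = ((2 - 19)/(-23 + 17))*(28 + (-⅙ + (⅙)*6 + (⅙)*5)) = (-17/(-6))*(28 + (-⅙ + 1 + ⅚)) = (-17*(-⅙))*(28 + 5/3) = (17/6)*(89/3) = 1513/18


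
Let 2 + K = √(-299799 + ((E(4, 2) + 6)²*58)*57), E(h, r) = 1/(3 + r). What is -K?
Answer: 2 - I*√4317909/5 ≈ 2.0 - 415.59*I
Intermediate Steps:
K = -2 + I*√4317909/5 (K = -2 + √(-299799 + ((1/(3 + 2) + 6)²*58)*57) = -2 + √(-299799 + ((1/5 + 6)²*58)*57) = -2 + √(-299799 + ((⅕ + 6)²*58)*57) = -2 + √(-299799 + ((31/5)²*58)*57) = -2 + √(-299799 + ((961/25)*58)*57) = -2 + √(-299799 + (55738/25)*57) = -2 + √(-299799 + 3177066/25) = -2 + √(-4317909/25) = -2 + I*√4317909/5 ≈ -2.0 + 415.59*I)
-K = -(-2 + I*√4317909/5) = 2 - I*√4317909/5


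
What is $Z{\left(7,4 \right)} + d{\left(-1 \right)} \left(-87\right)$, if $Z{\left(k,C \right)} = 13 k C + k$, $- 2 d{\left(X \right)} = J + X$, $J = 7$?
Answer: $632$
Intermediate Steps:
$d{\left(X \right)} = - \frac{7}{2} - \frac{X}{2}$ ($d{\left(X \right)} = - \frac{7 + X}{2} = - \frac{7}{2} - \frac{X}{2}$)
$Z{\left(k,C \right)} = k + 13 C k$ ($Z{\left(k,C \right)} = 13 C k + k = k + 13 C k$)
$Z{\left(7,4 \right)} + d{\left(-1 \right)} \left(-87\right) = 7 \left(1 + 13 \cdot 4\right) + \left(- \frac{7}{2} - - \frac{1}{2}\right) \left(-87\right) = 7 \left(1 + 52\right) + \left(- \frac{7}{2} + \frac{1}{2}\right) \left(-87\right) = 7 \cdot 53 - -261 = 371 + 261 = 632$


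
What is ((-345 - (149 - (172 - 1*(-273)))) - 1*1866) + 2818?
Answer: 903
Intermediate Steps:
((-345 - (149 - (172 - 1*(-273)))) - 1*1866) + 2818 = ((-345 - (149 - (172 + 273))) - 1866) + 2818 = ((-345 - (149 - 1*445)) - 1866) + 2818 = ((-345 - (149 - 445)) - 1866) + 2818 = ((-345 - 1*(-296)) - 1866) + 2818 = ((-345 + 296) - 1866) + 2818 = (-49 - 1866) + 2818 = -1915 + 2818 = 903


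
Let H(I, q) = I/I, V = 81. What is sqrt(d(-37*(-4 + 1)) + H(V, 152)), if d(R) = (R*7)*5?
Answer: sqrt(3886) ≈ 62.338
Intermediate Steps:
H(I, q) = 1
d(R) = 35*R (d(R) = (7*R)*5 = 35*R)
sqrt(d(-37*(-4 + 1)) + H(V, 152)) = sqrt(35*(-37*(-4 + 1)) + 1) = sqrt(35*(-(-111)) + 1) = sqrt(35*(-37*(-3)) + 1) = sqrt(35*111 + 1) = sqrt(3885 + 1) = sqrt(3886)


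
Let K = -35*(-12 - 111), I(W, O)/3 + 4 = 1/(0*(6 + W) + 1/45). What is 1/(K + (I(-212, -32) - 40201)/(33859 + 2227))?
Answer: 18043/77655076 ≈ 0.00023235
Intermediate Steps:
I(W, O) = 123 (I(W, O) = -12 + 3/(0*(6 + W) + 1/45) = -12 + 3/(0 + 1/45) = -12 + 3/(1/45) = -12 + 3*45 = -12 + 135 = 123)
K = 4305 (K = -35*(-123) = 4305)
1/(K + (I(-212, -32) - 40201)/(33859 + 2227)) = 1/(4305 + (123 - 40201)/(33859 + 2227)) = 1/(4305 - 40078/36086) = 1/(4305 - 40078*1/36086) = 1/(4305 - 20039/18043) = 1/(77655076/18043) = 18043/77655076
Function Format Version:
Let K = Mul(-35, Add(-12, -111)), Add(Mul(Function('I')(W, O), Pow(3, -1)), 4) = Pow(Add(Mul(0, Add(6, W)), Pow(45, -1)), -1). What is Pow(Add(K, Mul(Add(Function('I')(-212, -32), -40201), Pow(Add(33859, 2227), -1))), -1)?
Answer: Rational(18043, 77655076) ≈ 0.00023235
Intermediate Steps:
Function('I')(W, O) = 123 (Function('I')(W, O) = Add(-12, Mul(3, Pow(Add(Mul(0, Add(6, W)), Pow(45, -1)), -1))) = Add(-12, Mul(3, Pow(Add(0, Rational(1, 45)), -1))) = Add(-12, Mul(3, Pow(Rational(1, 45), -1))) = Add(-12, Mul(3, 45)) = Add(-12, 135) = 123)
K = 4305 (K = Mul(-35, -123) = 4305)
Pow(Add(K, Mul(Add(Function('I')(-212, -32), -40201), Pow(Add(33859, 2227), -1))), -1) = Pow(Add(4305, Mul(Add(123, -40201), Pow(Add(33859, 2227), -1))), -1) = Pow(Add(4305, Mul(-40078, Pow(36086, -1))), -1) = Pow(Add(4305, Mul(-40078, Rational(1, 36086))), -1) = Pow(Add(4305, Rational(-20039, 18043)), -1) = Pow(Rational(77655076, 18043), -1) = Rational(18043, 77655076)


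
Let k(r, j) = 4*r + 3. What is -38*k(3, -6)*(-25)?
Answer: 14250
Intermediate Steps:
k(r, j) = 3 + 4*r
-38*k(3, -6)*(-25) = -38*(3 + 4*3)*(-25) = -38*(3 + 12)*(-25) = -38*15*(-25) = -570*(-25) = 14250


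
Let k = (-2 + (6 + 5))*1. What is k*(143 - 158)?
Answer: -135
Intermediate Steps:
k = 9 (k = (-2 + 11)*1 = 9*1 = 9)
k*(143 - 158) = 9*(143 - 158) = 9*(-15) = -135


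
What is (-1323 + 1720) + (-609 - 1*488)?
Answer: -700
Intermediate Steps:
(-1323 + 1720) + (-609 - 1*488) = 397 + (-609 - 488) = 397 - 1097 = -700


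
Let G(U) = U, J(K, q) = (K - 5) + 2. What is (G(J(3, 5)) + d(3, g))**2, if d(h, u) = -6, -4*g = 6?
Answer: 36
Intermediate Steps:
g = -3/2 (g = -1/4*6 = -3/2 ≈ -1.5000)
J(K, q) = -3 + K (J(K, q) = (-5 + K) + 2 = -3 + K)
(G(J(3, 5)) + d(3, g))**2 = ((-3 + 3) - 6)**2 = (0 - 6)**2 = (-6)**2 = 36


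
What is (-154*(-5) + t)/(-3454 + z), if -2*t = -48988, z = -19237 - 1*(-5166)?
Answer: -25264/17525 ≈ -1.4416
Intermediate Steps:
z = -14071 (z = -19237 + 5166 = -14071)
t = 24494 (t = -½*(-48988) = 24494)
(-154*(-5) + t)/(-3454 + z) = (-154*(-5) + 24494)/(-3454 - 14071) = (770 + 24494)/(-17525) = 25264*(-1/17525) = -25264/17525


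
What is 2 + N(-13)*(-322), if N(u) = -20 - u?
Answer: 2256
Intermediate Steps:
2 + N(-13)*(-322) = 2 + (-20 - 1*(-13))*(-322) = 2 + (-20 + 13)*(-322) = 2 - 7*(-322) = 2 + 2254 = 2256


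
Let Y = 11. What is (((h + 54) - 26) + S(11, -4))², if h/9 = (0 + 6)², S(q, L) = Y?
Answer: 131769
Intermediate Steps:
S(q, L) = 11
h = 324 (h = 9*(0 + 6)² = 9*6² = 9*36 = 324)
(((h + 54) - 26) + S(11, -4))² = (((324 + 54) - 26) + 11)² = ((378 - 26) + 11)² = (352 + 11)² = 363² = 131769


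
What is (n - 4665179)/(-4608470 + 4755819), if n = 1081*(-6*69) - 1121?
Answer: -5113834/147349 ≈ -34.706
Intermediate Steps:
n = -448655 (n = 1081*(-414) - 1121 = -447534 - 1121 = -448655)
(n - 4665179)/(-4608470 + 4755819) = (-448655 - 4665179)/(-4608470 + 4755819) = -5113834/147349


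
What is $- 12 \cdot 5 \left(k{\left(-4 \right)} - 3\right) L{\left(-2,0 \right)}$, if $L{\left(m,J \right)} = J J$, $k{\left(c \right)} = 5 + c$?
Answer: $0$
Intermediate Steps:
$L{\left(m,J \right)} = J^{2}$
$- 12 \cdot 5 \left(k{\left(-4 \right)} - 3\right) L{\left(-2,0 \right)} = - 12 \cdot 5 \left(\left(5 - 4\right) - 3\right) 0^{2} = - 12 \cdot 5 \left(1 - 3\right) 0 = - 12 \cdot 5 \left(-2\right) 0 = \left(-12\right) \left(-10\right) 0 = 120 \cdot 0 = 0$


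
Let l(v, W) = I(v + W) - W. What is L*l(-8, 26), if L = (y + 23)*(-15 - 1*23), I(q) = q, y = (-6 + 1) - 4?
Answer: 4256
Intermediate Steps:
y = -9 (y = -5 - 4 = -9)
l(v, W) = v (l(v, W) = (v + W) - W = (W + v) - W = v)
L = -532 (L = (-9 + 23)*(-15 - 1*23) = 14*(-15 - 23) = 14*(-38) = -532)
L*l(-8, 26) = -532*(-8) = 4256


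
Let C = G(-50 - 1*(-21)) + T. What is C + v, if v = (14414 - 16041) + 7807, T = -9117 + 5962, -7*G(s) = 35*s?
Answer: 3170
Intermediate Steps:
G(s) = -5*s
T = -3155
C = -3010 (C = -5*(-50 - 1*(-21)) - 3155 = -5*(-50 + 21) - 3155 = -5*(-29) - 3155 = 145 - 3155 = -3010)
v = 6180 (v = -1627 + 7807 = 6180)
C + v = -3010 + 6180 = 3170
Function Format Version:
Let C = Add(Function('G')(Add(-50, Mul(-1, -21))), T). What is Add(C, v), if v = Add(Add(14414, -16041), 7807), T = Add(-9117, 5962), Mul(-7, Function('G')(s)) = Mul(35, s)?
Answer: 3170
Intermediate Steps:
Function('G')(s) = Mul(-5, s) (Function('G')(s) = Mul(Rational(-1, 7), Mul(35, s)) = Mul(-5, s))
T = -3155
C = -3010 (C = Add(Mul(-5, Add(-50, Mul(-1, -21))), -3155) = Add(Mul(-5, Add(-50, 21)), -3155) = Add(Mul(-5, -29), -3155) = Add(145, -3155) = -3010)
v = 6180 (v = Add(-1627, 7807) = 6180)
Add(C, v) = Add(-3010, 6180) = 3170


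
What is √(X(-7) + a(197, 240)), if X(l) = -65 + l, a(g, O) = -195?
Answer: I*√267 ≈ 16.34*I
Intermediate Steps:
√(X(-7) + a(197, 240)) = √((-65 - 7) - 195) = √(-72 - 195) = √(-267) = I*√267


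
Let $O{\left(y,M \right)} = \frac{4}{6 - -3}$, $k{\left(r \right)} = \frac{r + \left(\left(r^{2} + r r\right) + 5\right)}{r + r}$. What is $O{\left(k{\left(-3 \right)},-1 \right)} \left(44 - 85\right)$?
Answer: $- \frac{164}{9} \approx -18.222$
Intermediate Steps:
$k{\left(r \right)} = \frac{5 + r + 2 r^{2}}{2 r}$ ($k{\left(r \right)} = \frac{r + \left(\left(r^{2} + r^{2}\right) + 5\right)}{2 r} = \left(r + \left(2 r^{2} + 5\right)\right) \frac{1}{2 r} = \left(r + \left(5 + 2 r^{2}\right)\right) \frac{1}{2 r} = \left(5 + r + 2 r^{2}\right) \frac{1}{2 r} = \frac{5 + r + 2 r^{2}}{2 r}$)
$O{\left(y,M \right)} = \frac{4}{9}$ ($O{\left(y,M \right)} = \frac{4}{6 + 3} = \frac{4}{9}$)
$O{\left(k{\left(-3 \right)},-1 \right)} \left(44 - 85\right) = \frac{4 \left(44 - 85\right)}{9} = \frac{4}{9} \left(-41\right) = - \frac{164}{9}$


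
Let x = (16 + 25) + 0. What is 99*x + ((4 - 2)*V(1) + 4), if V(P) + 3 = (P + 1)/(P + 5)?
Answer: 12173/3 ≈ 4057.7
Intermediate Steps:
V(P) = -3 + (1 + P)/(5 + P) (V(P) = -3 + (P + 1)/(P + 5) = -3 + (1 + P)/(5 + P))
x = 41 (x = 41 + 0 = 41)
99*x + ((4 - 2)*V(1) + 4) = 99*41 + ((4 - 2)*(2*(-7 - 1*1)/(5 + 1)) + 4) = 4059 + (2*(2*(-7 - 1)/6) + 4) = 4059 + (2*(2*(⅙)*(-8)) + 4) = 4059 + (2*(-8/3) + 4) = 4059 + (-16/3 + 4) = 4059 - 4/3 = 12173/3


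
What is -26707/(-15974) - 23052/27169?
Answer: 357369835/433997606 ≈ 0.82344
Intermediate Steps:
-26707/(-15974) - 23052/27169 = -26707*(-1/15974) - 23052*1/27169 = 26707/15974 - 23052/27169 = 357369835/433997606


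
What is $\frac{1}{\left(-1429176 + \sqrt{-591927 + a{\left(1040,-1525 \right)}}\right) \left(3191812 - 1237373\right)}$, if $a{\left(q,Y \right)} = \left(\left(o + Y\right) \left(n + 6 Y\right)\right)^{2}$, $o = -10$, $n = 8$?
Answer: $\frac{204168}{54412057076771906669} + \frac{\sqrt{196924246428973}}{380884399537403346683} \approx 4.0595 \cdot 10^{-14}$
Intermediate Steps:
$a{\left(q,Y \right)} = \left(-10 + Y\right)^{2} \left(8 + 6 Y\right)^{2}$ ($a{\left(q,Y \right)} = \left(\left(-10 + Y\right) \left(8 + 6 Y\right)\right)^{2} = \left(-10 + Y\right)^{2} \left(8 + 6 Y\right)^{2}$)
$\frac{1}{\left(-1429176 + \sqrt{-591927 + a{\left(1040,-1525 \right)}}\right) \left(3191812 - 1237373\right)} = \frac{1}{\left(-1429176 + \sqrt{-591927 + 4 \left(-10 - 1525\right)^{2} \left(4 + 3 \left(-1525\right)\right)^{2}}\right) \left(3191812 - 1237373\right)} = \frac{1}{\left(-1429176 + \sqrt{-591927 + 4 \left(-1535\right)^{2} \left(4 - 4575\right)^{2}}\right) 1954439} = \frac{1}{\left(-1429176 + \sqrt{-591927 + 4 \cdot 2356225 \left(-4571\right)^{2}}\right) 1954439} = \frac{1}{\left(-1429176 + \sqrt{-591927 + 4 \cdot 2356225 \cdot 20894041}\right) 1954439} = \frac{1}{\left(-1429176 + \sqrt{-591927 + 196924247020900}\right) 1954439} = \frac{1}{\left(-1429176 + \sqrt{196924246428973}\right) 1954439} = \frac{1}{-2793237312264 + 1954439 \sqrt{196924246428973}}$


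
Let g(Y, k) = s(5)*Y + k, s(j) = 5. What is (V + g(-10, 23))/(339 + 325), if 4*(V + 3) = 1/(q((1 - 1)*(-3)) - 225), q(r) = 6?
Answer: -26281/581664 ≈ -0.045182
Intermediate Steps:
g(Y, k) = k + 5*Y (g(Y, k) = 5*Y + k = k + 5*Y)
V = -2629/876 (V = -3 + 1/(4*(6 - 225)) = -3 + (¼)/(-219) = -3 + (¼)*(-1/219) = -3 - 1/876 = -2629/876 ≈ -3.0011)
(V + g(-10, 23))/(339 + 325) = (-2629/876 + (23 + 5*(-10)))/(339 + 325) = (-2629/876 + (23 - 50))/664 = (-2629/876 - 27)*(1/664) = -26281/876*1/664 = -26281/581664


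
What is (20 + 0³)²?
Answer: 400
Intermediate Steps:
(20 + 0³)² = (20 + 0)² = 20² = 400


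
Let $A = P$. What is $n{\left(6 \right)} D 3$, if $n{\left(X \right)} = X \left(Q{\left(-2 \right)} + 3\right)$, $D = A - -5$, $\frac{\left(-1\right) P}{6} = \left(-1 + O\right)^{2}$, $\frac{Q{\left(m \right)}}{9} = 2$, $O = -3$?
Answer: $-34398$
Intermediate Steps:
$Q{\left(m \right)} = 18$ ($Q{\left(m \right)} = 9 \cdot 2 = 18$)
$P = -96$ ($P = - 6 \left(-1 - 3\right)^{2} = - 6 \left(-4\right)^{2} = \left(-6\right) 16 = -96$)
$A = -96$
$D = -91$ ($D = -96 - -5 = -96 + 5 = -91$)
$n{\left(X \right)} = 21 X$ ($n{\left(X \right)} = X \left(18 + 3\right) = X 21 = 21 X$)
$n{\left(6 \right)} D 3 = 21 \cdot 6 \left(-91\right) 3 = 126 \left(-91\right) 3 = \left(-11466\right) 3 = -34398$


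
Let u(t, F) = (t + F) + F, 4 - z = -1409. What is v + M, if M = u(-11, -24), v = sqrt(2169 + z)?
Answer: -59 + 3*sqrt(398) ≈ 0.84981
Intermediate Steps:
z = 1413 (z = 4 - 1*(-1409) = 4 + 1409 = 1413)
v = 3*sqrt(398) (v = sqrt(2169 + 1413) = sqrt(3582) = 3*sqrt(398) ≈ 59.850)
u(t, F) = t + 2*F (u(t, F) = (F + t) + F = t + 2*F)
M = -59 (M = -11 + 2*(-24) = -11 - 48 = -59)
v + M = 3*sqrt(398) - 59 = -59 + 3*sqrt(398)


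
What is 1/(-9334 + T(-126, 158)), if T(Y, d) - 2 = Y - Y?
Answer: -1/9332 ≈ -0.00010716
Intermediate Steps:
T(Y, d) = 2 (T(Y, d) = 2 + (Y - Y) = 2 + 0 = 2)
1/(-9334 + T(-126, 158)) = 1/(-9334 + 2) = 1/(-9332) = -1/9332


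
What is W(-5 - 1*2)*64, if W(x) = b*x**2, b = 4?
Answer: 12544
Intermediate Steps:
W(x) = 4*x**2
W(-5 - 1*2)*64 = (4*(-5 - 1*2)**2)*64 = (4*(-5 - 2)**2)*64 = (4*(-7)**2)*64 = (4*49)*64 = 196*64 = 12544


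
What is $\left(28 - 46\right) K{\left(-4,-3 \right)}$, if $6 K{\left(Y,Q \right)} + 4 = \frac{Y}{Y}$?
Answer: $9$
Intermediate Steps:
$K{\left(Y,Q \right)} = - \frac{1}{2}$ ($K{\left(Y,Q \right)} = - \frac{2}{3} + \frac{Y \frac{1}{Y}}{6} = - \frac{2}{3} + \frac{1}{6} \cdot 1 = - \frac{2}{3} + \frac{1}{6} = - \frac{1}{2}$)
$\left(28 - 46\right) K{\left(-4,-3 \right)} = \left(28 - 46\right) \left(- \frac{1}{2}\right) = \left(-18\right) \left(- \frac{1}{2}\right) = 9$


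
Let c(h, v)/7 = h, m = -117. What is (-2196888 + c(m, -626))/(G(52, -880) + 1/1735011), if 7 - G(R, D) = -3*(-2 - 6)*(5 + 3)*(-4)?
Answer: -3813045819777/1344633526 ≈ -2835.8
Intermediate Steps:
G(R, D) = 775 (G(R, D) = 7 - (-3*(-2 - 6)*(5 + 3))*(-4) = 7 - (-(-24)*8)*(-4) = 7 - (-3*(-64))*(-4) = 7 - 192*(-4) = 7 - 1*(-768) = 7 + 768 = 775)
c(h, v) = 7*h
(-2196888 + c(m, -626))/(G(52, -880) + 1/1735011) = (-2196888 + 7*(-117))/(775 + 1/1735011) = (-2196888 - 819)/(775 + 1/1735011) = -2197707/1344633526/1735011 = -2197707*1735011/1344633526 = -3813045819777/1344633526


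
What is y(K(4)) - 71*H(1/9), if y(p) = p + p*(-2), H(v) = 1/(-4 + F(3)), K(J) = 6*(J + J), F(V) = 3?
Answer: 23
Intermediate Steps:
K(J) = 12*J (K(J) = 6*(2*J) = 12*J)
H(v) = -1 (H(v) = 1/(-4 + 3) = 1/(-1) = -1)
y(p) = -p (y(p) = p - 2*p = -p)
y(K(4)) - 71*H(1/9) = -12*4 - 71*(-1) = -1*48 + 71 = -48 + 71 = 23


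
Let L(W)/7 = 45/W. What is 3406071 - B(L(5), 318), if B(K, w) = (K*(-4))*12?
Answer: 3409095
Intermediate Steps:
L(W) = 315/W (L(W) = 7*(45/W) = 315/W)
B(K, w) = -48*K (B(K, w) = -4*K*12 = -48*K)
3406071 - B(L(5), 318) = 3406071 - (-48)*315/5 = 3406071 - (-48)*315*(⅕) = 3406071 - (-48)*63 = 3406071 - 1*(-3024) = 3406071 + 3024 = 3409095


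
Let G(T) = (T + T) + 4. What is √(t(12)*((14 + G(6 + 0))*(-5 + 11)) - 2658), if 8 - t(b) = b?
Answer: I*√3378 ≈ 58.121*I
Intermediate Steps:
G(T) = 4 + 2*T (G(T) = 2*T + 4 = 4 + 2*T)
t(b) = 8 - b
√(t(12)*((14 + G(6 + 0))*(-5 + 11)) - 2658) = √((8 - 1*12)*((14 + (4 + 2*(6 + 0)))*(-5 + 11)) - 2658) = √((8 - 12)*((14 + (4 + 2*6))*6) - 2658) = √(-4*(14 + (4 + 12))*6 - 2658) = √(-4*(14 + 16)*6 - 2658) = √(-120*6 - 2658) = √(-4*180 - 2658) = √(-720 - 2658) = √(-3378) = I*√3378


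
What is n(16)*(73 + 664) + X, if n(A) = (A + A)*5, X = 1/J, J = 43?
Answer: 5070561/43 ≈ 1.1792e+5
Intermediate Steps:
X = 1/43 ≈ 0.023256
n(A) = 10*A (n(A) = (2*A)*5 = 10*A)
n(16)*(73 + 664) + X = (10*16)*(73 + 664) + 1/43 = 160*737 + 1/43 = 117920 + 1/43 = 5070561/43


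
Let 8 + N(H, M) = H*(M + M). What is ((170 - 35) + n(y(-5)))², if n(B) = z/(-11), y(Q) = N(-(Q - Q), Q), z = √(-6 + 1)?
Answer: (1485 - I*√5)²/121 ≈ 18225.0 - 54.885*I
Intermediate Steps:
z = I*√5 (z = √(-5) = I*√5 ≈ 2.2361*I)
N(H, M) = -8 + 2*H*M (N(H, M) = -8 + H*(M + M) = -8 + H*(2*M) = -8 + 2*H*M)
y(Q) = -8 (y(Q) = -8 + 2*(-(Q - Q))*Q = -8 + 2*(-1*0)*Q = -8 + 2*0*Q = -8 + 0 = -8)
n(B) = -I*√5/11 (n(B) = (I*√5)/(-11) = (I*√5)*(-1/11) = -I*√5/11)
((170 - 35) + n(y(-5)))² = ((170 - 35) - I*√5/11)² = (135 - I*√5/11)²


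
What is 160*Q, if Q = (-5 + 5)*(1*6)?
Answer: 0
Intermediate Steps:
Q = 0 (Q = 0*6 = 0)
160*Q = 160*0 = 0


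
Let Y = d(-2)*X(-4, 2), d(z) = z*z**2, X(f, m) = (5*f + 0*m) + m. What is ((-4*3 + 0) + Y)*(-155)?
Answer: -20460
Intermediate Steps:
X(f, m) = m + 5*f (X(f, m) = (5*f + 0) + m = 5*f + m = m + 5*f)
d(z) = z**3
Y = 144 (Y = (-2)**3*(2 + 5*(-4)) = -8*(2 - 20) = -8*(-18) = 144)
((-4*3 + 0) + Y)*(-155) = ((-4*3 + 0) + 144)*(-155) = ((-12 + 0) + 144)*(-155) = (-12 + 144)*(-155) = 132*(-155) = -20460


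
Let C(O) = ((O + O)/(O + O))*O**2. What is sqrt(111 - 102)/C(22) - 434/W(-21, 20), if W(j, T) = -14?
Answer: 15007/484 ≈ 31.006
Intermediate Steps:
C(O) = O**2 (C(O) = ((2*O)/((2*O)))*O**2 = ((2*O)*(1/(2*O)))*O**2 = 1*O**2 = O**2)
sqrt(111 - 102)/C(22) - 434/W(-21, 20) = sqrt(111 - 102)/(22**2) - 434/(-14) = sqrt(9)/484 - 434*(-1/14) = 3*(1/484) + 31 = 3/484 + 31 = 15007/484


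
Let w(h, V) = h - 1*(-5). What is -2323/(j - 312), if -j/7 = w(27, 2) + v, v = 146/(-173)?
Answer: 401879/91706 ≈ 4.3823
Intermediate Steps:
w(h, V) = 5 + h (w(h, V) = h + 5 = 5 + h)
v = -146/173 (v = 146*(-1/173) = -146/173 ≈ -0.84393)
j = -37730/173 (j = -7*((5 + 27) - 146/173) = -7*(32 - 146/173) = -7*5390/173 = -37730/173 ≈ -218.09)
-2323/(j - 312) = -2323/(-37730/173 - 312) = -2323/(-91706/173) = -173/91706*(-2323) = 401879/91706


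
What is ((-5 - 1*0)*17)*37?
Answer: -3145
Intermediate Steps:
((-5 - 1*0)*17)*37 = ((-5 + 0)*17)*37 = -5*17*37 = -85*37 = -3145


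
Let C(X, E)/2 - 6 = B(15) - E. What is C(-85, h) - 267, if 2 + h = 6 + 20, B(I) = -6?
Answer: -315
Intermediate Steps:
h = 24 (h = -2 + (6 + 20) = -2 + 26 = 24)
C(X, E) = -2*E (C(X, E) = 12 + 2*(-6 - E) = 12 + (-12 - 2*E) = -2*E)
C(-85, h) - 267 = -2*24 - 267 = -48 - 267 = -315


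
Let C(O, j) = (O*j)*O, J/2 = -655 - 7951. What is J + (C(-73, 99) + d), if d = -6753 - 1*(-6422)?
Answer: 510028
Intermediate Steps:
J = -17212 (J = 2*(-655 - 7951) = 2*(-8606) = -17212)
C(O, j) = j*O²
d = -331 (d = -6753 + 6422 = -331)
J + (C(-73, 99) + d) = -17212 + (99*(-73)² - 331) = -17212 + (99*5329 - 331) = -17212 + (527571 - 331) = -17212 + 527240 = 510028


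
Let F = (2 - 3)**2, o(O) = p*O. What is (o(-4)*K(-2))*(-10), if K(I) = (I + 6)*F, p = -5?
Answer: -800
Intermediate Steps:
o(O) = -5*O
F = 1 (F = (-1)**2 = 1)
K(I) = 6 + I (K(I) = (I + 6)*1 = (6 + I)*1 = 6 + I)
(o(-4)*K(-2))*(-10) = ((-5*(-4))*(6 - 2))*(-10) = (20*4)*(-10) = 80*(-10) = -800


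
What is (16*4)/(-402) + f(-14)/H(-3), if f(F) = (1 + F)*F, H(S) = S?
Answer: -12226/201 ≈ -60.826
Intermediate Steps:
f(F) = F*(1 + F)
(16*4)/(-402) + f(-14)/H(-3) = (16*4)/(-402) - 14*(1 - 14)/(-3) = 64*(-1/402) - 14*(-13)*(-1/3) = -32/201 + 182*(-1/3) = -32/201 - 182/3 = -12226/201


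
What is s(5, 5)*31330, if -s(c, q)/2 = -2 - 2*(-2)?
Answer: -125320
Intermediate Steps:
s(c, q) = -4 (s(c, q) = -2*(-2 - 2*(-2)) = -2*(-2 + 4) = -2*2 = -4)
s(5, 5)*31330 = -4*31330 = -125320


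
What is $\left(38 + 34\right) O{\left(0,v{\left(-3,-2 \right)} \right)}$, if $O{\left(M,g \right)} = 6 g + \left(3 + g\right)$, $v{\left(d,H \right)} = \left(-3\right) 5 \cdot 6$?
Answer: $-45144$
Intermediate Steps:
$v{\left(d,H \right)} = -90$ ($v{\left(d,H \right)} = \left(-15\right) 6 = -90$)
$O{\left(M,g \right)} = 3 + 7 g$
$\left(38 + 34\right) O{\left(0,v{\left(-3,-2 \right)} \right)} = \left(38 + 34\right) \left(3 + 7 \left(-90\right)\right) = 72 \left(3 - 630\right) = 72 \left(-627\right) = -45144$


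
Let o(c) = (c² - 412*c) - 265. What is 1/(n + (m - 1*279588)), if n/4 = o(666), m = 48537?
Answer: 1/444545 ≈ 2.2495e-6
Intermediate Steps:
o(c) = -265 + c² - 412*c
n = 675596 (n = 4*(-265 + 666² - 412*666) = 4*(-265 + 443556 - 274392) = 4*168899 = 675596)
1/(n + (m - 1*279588)) = 1/(675596 + (48537 - 1*279588)) = 1/(675596 + (48537 - 279588)) = 1/(675596 - 231051) = 1/444545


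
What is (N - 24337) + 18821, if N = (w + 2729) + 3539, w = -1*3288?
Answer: -2536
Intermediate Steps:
w = -3288
N = 2980 (N = (-3288 + 2729) + 3539 = -559 + 3539 = 2980)
(N - 24337) + 18821 = (2980 - 24337) + 18821 = -21357 + 18821 = -2536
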